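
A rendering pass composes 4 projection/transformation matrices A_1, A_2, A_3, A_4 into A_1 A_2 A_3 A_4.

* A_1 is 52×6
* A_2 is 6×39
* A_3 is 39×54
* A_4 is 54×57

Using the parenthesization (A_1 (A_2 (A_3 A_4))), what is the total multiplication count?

(A_3 A_4): 39×54 by 54×57 → 39×57, cost 39·54·57 = 120042
(A_2 (A_3 A_4)): 6×39 by 39×57 → 6×57, cost 6·39·57 = 13338; cumulative 133380
(A_1 (A_2 (A_3 A_4))): 52×6 by 6×57 → 52×57, cost 52·6·57 = 17784; cumulative 151164
Total: 151164 scalar multiplications.

151164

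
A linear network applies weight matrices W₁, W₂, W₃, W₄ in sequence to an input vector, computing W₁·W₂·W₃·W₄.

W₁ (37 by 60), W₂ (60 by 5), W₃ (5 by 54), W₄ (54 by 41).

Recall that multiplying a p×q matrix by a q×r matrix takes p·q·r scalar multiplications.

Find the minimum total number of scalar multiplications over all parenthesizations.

29755

Adjacent pairs: W₁W₂ = 37·60·5 = 11100; W₂W₃ = 60·5·54 = 16200; W₃W₄ = 5·54·41 = 11070.
Length 3: W₁..W₃: k=1: 0+16200+37·60·54=136080; k=2: 11100+0+37·5·54=21090 → min 21090 | W₂..W₄: k=2: 0+11070+60·5·41=23370; k=3: 16200+0+60·54·41=149040 → min 23370.
Length 4: W₁..W₄: k=1: 0+23370+37·60·41=114390; k=2: 11100+11070+37·5·41=29755; k=3: 21090+0+37·54·41=103008 → min 29755.
Optimal order: ((W₁·W₂)·(W₃·W₄)) with cost 29755.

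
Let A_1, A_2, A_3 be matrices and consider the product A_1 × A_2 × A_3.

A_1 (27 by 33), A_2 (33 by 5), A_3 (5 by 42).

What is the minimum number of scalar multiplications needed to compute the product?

Order (A_1 × (A_2 × A_3)): (A_2 × A_3): 33×5 by 5×42 → 33×42, cost 33·5·42 = 6930; (A_1 × (A_2 × A_3)): 27×33 by 33×42 → 27×42, cost 27·33·42 = 37422; cumulative 44352. Total 44352.
Order ((A_1 × A_2) × A_3): (A_1 × A_2): 27×33 by 33×5 → 27×5, cost 27·33·5 = 4455; ((A_1 × A_2) × A_3): 27×5 by 5×42 → 27×42, cost 27·5·42 = 5670; cumulative 10125. Total 10125.
Minimum: 10125.

10125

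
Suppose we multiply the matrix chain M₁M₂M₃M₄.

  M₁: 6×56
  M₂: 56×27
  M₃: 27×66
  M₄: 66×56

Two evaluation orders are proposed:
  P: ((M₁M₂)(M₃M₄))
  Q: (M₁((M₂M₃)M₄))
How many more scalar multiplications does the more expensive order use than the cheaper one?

207648

Order P = ((M₁M₂)(M₃M₄)): (M₁M₂): 6×56 by 56×27 → 6×27, cost 6·56·27 = 9072; (M₃M₄): 27×66 by 66×56 → 27×56, cost 27·66·56 = 99792; ((M₁M₂)(M₃M₄)): 6×27 by 27×56 → 6×56, cost 6·27·56 = 9072; cumulative 117936. Total 117936.
Order Q = (M₁((M₂M₃)M₄)): (M₂M₃): 56×27 by 27×66 → 56×66, cost 56·27·66 = 99792; ((M₂M₃)M₄): 56×66 by 66×56 → 56×56, cost 56·66·56 = 206976; cumulative 306768; (M₁((M₂M₃)M₄)): 6×56 by 56×56 → 6×56, cost 6·56·56 = 18816; cumulative 325584. Total 325584.
Difference: |117936 − 325584| = 207648.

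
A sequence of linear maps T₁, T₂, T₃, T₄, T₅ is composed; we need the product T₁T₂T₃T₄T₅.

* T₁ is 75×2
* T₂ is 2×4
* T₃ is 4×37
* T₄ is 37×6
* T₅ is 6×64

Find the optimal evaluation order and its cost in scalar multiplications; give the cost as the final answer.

11108

Adjacent pairs: T₁T₂ = 75·2·4 = 600; T₂T₃ = 2·4·37 = 296; T₃T₄ = 4·37·6 = 888; T₄T₅ = 37·6·64 = 14208.
Length 3: T₁..T₃: k=1: 0+296+75·2·37=5846; k=2: 600+0+75·4·37=11700 → min 5846 | T₂..T₄: k=2: 0+888+2·4·6=936; k=3: 296+0+2·37·6=740 → min 740 | T₃..T₅: k=3: 0+14208+4·37·64=23680; k=4: 888+0+4·6·64=2424 → min 2424.
Length 4: T₁..T₄: k=1: 0+740+75·2·6=1640; k=2: 600+888+75·4·6=3288; k=3: 5846+0+75·37·6=22496 → min 1640 | T₂..T₅: k=2: 0+2424+2·4·64=2936; k=3: 296+14208+2·37·64=19240; k=4: 740+0+2·6·64=1508 → min 1508.
Length 5: T₁..T₅: k=1: 0+1508+75·2·64=11108; k=2: 600+2424+75·4·64=22224; k=3: 5846+14208+75·37·64=197654; k=4: 1640+0+75·6·64=30440 → min 11108.
Optimal parenthesization: (T₁(((T₂T₃)T₄)T₅)) with cost 11108.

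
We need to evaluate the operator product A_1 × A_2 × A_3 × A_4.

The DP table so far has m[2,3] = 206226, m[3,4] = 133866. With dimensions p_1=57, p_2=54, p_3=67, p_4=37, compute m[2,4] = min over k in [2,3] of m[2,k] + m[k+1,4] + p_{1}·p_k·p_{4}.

m[2,4] = min over k∈[2,3] of m[2,k]+m[k+1,4]+p_{1}·p_k·p_{4}.
k=2: 0 + 133866 + 57·54·37 = 247752; k=3: 206226 + 0 + 57·67·37 = 347529.
Minimum: 247752 at k=2.

247752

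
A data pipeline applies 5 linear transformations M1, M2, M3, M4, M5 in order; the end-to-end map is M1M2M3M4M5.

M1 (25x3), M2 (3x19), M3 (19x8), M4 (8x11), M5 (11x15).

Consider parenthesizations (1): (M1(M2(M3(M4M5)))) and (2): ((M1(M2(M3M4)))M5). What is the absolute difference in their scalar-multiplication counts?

Order (1) = (M1(M2(M3(M4M5)))): (M4M5): 8×11 by 11×15 → 8×15, cost 8·11·15 = 1320; (M3(M4M5)): 19×8 by 8×15 → 19×15, cost 19·8·15 = 2280; cumulative 3600; (M2(M3(M4M5))): 3×19 by 19×15 → 3×15, cost 3·19·15 = 855; cumulative 4455; (M1(M2(M3(M4M5)))): 25×3 by 3×15 → 25×15, cost 25·3·15 = 1125; cumulative 5580. Total 5580.
Order (2) = ((M1(M2(M3M4)))M5): (M3M4): 19×8 by 8×11 → 19×11, cost 19·8·11 = 1672; (M2(M3M4)): 3×19 by 19×11 → 3×11, cost 3·19·11 = 627; cumulative 2299; (M1(M2(M3M4))): 25×3 by 3×11 → 25×11, cost 25·3·11 = 825; cumulative 3124; ((M1(M2(M3M4)))M5): 25×11 by 11×15 → 25×15, cost 25·11·15 = 4125; cumulative 7249. Total 7249.
Difference: |5580 − 7249| = 1669.

1669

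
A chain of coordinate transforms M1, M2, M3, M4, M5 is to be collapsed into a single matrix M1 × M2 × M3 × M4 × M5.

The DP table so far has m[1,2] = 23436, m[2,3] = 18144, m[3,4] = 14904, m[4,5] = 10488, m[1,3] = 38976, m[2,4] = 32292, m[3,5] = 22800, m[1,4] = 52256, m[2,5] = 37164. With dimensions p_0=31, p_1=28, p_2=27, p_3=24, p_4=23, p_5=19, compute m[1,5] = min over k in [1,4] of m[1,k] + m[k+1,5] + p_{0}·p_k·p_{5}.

m[1,5] = min over k∈[1,4] of m[1,k]+m[k+1,5]+p_{0}·p_k·p_{5}.
k=1: 0 + 37164 + 31·28·19 = 53656; k=2: 23436 + 22800 + 31·27·19 = 62139; k=3: 38976 + 10488 + 31·24·19 = 63600; k=4: 52256 + 0 + 31·23·19 = 65803.
Minimum: 53656 at k=1.

53656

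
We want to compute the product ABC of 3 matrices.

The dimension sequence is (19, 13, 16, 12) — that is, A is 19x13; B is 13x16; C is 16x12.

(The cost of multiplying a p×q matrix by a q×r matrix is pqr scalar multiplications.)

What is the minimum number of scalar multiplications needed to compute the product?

Order (A(BC)): (BC): 13×16 by 16×12 → 13×12, cost 13·16·12 = 2496; (A(BC)): 19×13 by 13×12 → 19×12, cost 19·13·12 = 2964; cumulative 5460. Total 5460.
Order ((AB)C): (AB): 19×13 by 13×16 → 19×16, cost 19·13·16 = 3952; ((AB)C): 19×16 by 16×12 → 19×12, cost 19·16·12 = 3648; cumulative 7600. Total 7600.
Minimum: 5460.

5460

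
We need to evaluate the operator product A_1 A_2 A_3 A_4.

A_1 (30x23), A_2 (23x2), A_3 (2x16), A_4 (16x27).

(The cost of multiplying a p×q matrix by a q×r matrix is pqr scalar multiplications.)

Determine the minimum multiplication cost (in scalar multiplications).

Adjacent pairs: A_1A_2 = 30·23·2 = 1380; A_2A_3 = 23·2·16 = 736; A_3A_4 = 2·16·27 = 864.
Length 3: A_1..A_3: k=1: 0+736+30·23·16=11776; k=2: 1380+0+30·2·16=2340 → min 2340 | A_2..A_4: k=2: 0+864+23·2·27=2106; k=3: 736+0+23·16·27=10672 → min 2106.
Length 4: A_1..A_4: k=1: 0+2106+30·23·27=20736; k=2: 1380+864+30·2·27=3864; k=3: 2340+0+30·16·27=15300 → min 3864.
Optimal order: ((A_1 A_2) (A_3 A_4)) with cost 3864.

3864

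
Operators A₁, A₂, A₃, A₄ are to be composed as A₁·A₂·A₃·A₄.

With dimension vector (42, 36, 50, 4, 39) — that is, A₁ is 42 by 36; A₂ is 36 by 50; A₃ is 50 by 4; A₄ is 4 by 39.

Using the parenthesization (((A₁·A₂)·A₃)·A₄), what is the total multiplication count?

(A₁·A₂): 42×36 by 36×50 → 42×50, cost 42·36·50 = 75600
((A₁·A₂)·A₃): 42×50 by 50×4 → 42×4, cost 42·50·4 = 8400; cumulative 84000
(((A₁·A₂)·A₃)·A₄): 42×4 by 4×39 → 42×39, cost 42·4·39 = 6552; cumulative 90552
Total: 90552 scalar multiplications.

90552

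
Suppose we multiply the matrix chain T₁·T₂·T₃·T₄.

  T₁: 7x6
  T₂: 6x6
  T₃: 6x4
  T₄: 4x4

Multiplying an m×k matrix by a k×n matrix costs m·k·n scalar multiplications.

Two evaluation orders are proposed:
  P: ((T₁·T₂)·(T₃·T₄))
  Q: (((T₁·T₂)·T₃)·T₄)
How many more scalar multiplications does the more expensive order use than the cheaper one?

16

Order P = ((T₁·T₂)·(T₃·T₄)): (T₁·T₂): 7×6 by 6×6 → 7×6, cost 7·6·6 = 252; (T₃·T₄): 6×4 by 4×4 → 6×4, cost 6·4·4 = 96; ((T₁·T₂)·(T₃·T₄)): 7×6 by 6×4 → 7×4, cost 7·6·4 = 168; cumulative 516. Total 516.
Order Q = (((T₁·T₂)·T₃)·T₄): (T₁·T₂): 7×6 by 6×6 → 7×6, cost 7·6·6 = 252; ((T₁·T₂)·T₃): 7×6 by 6×4 → 7×4, cost 7·6·4 = 168; cumulative 420; (((T₁·T₂)·T₃)·T₄): 7×4 by 4×4 → 7×4, cost 7·4·4 = 112; cumulative 532. Total 532.
Difference: |516 − 532| = 16.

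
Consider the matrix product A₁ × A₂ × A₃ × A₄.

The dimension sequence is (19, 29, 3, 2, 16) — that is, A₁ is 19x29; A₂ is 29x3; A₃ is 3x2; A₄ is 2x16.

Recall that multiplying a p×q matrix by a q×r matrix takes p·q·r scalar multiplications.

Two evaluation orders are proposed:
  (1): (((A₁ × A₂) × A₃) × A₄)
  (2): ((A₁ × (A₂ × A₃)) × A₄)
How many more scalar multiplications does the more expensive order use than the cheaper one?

491

Order (1) = (((A₁ × A₂) × A₃) × A₄): (A₁ × A₂): 19×29 by 29×3 → 19×3, cost 19·29·3 = 1653; ((A₁ × A₂) × A₃): 19×3 by 3×2 → 19×2, cost 19·3·2 = 114; cumulative 1767; (((A₁ × A₂) × A₃) × A₄): 19×2 by 2×16 → 19×16, cost 19·2·16 = 608; cumulative 2375. Total 2375.
Order (2) = ((A₁ × (A₂ × A₃)) × A₄): (A₂ × A₃): 29×3 by 3×2 → 29×2, cost 29·3·2 = 174; (A₁ × (A₂ × A₃)): 19×29 by 29×2 → 19×2, cost 19·29·2 = 1102; cumulative 1276; ((A₁ × (A₂ × A₃)) × A₄): 19×2 by 2×16 → 19×16, cost 19·2·16 = 608; cumulative 1884. Total 1884.
Difference: |2375 − 1884| = 491.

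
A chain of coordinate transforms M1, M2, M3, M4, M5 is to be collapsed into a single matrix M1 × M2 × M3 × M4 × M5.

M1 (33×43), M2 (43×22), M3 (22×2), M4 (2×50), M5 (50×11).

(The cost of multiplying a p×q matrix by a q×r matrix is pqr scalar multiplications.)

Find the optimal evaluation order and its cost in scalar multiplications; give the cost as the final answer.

Adjacent pairs: M1M2 = 33·43·22 = 31218; M2M3 = 43·22·2 = 1892; M3M4 = 22·2·50 = 2200; M4M5 = 2·50·11 = 1100.
Length 3: M1..M3: k=1: 0+1892+33·43·2=4730; k=2: 31218+0+33·22·2=32670 → min 4730 | M2..M4: k=2: 0+2200+43·22·50=49500; k=3: 1892+0+43·2·50=6192 → min 6192 | M3..M5: k=3: 0+1100+22·2·11=1584; k=4: 2200+0+22·50·11=14300 → min 1584.
Length 4: M1..M4: k=1: 0+6192+33·43·50=77142; k=2: 31218+2200+33·22·50=69718; k=3: 4730+0+33·2·50=8030 → min 8030 | M2..M5: k=2: 0+1584+43·22·11=11990; k=3: 1892+1100+43·2·11=3938; k=4: 6192+0+43·50·11=29842 → min 3938.
Length 5: M1..M5: k=1: 0+3938+33·43·11=19547; k=2: 31218+1584+33·22·11=40788; k=3: 4730+1100+33·2·11=6556; k=4: 8030+0+33·50·11=26180 → min 6556.
Optimal parenthesization: ((M1 × (M2 × M3)) × (M4 × M5)) with cost 6556.

6556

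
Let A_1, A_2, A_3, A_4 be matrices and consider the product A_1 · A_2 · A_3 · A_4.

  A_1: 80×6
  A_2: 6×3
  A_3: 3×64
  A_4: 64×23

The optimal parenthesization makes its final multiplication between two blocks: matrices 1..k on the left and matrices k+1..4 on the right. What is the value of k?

Adjacent pairs: A_1A_2 = 80·6·3 = 1440; A_2A_3 = 6·3·64 = 1152; A_3A_4 = 3·64·23 = 4416.
Length 3: A_1..A_3: k=1: 0+1152+80·6·64=31872; k=2: 1440+0+80·3·64=16800 → min 16800 | A_2..A_4: k=2: 0+4416+6·3·23=4830; k=3: 1152+0+6·64·23=9984 → min 4830.
Top-level splits: k=1: (A_1..A_1)·(A_2..A_4) → 0+4830+80·6·23 = 15870; k=2: (A_1..A_2)·(A_3..A_4) → 1440+4416+80·3·23 = 11376; k=3: (A_1..A_3)·(A_4..A_4) → 16800+0+80·64·23 = 134560.
Best split is after A_2, i.e. k = 2.

2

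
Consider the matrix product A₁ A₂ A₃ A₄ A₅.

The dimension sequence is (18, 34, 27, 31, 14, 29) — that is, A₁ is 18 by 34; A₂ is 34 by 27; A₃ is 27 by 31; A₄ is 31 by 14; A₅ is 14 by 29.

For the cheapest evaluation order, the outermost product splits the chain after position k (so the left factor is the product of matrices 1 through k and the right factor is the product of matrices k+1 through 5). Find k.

4

Adjacent pairs: A₁A₂ = 18·34·27 = 16524; A₂A₃ = 34·27·31 = 28458; A₃A₄ = 27·31·14 = 11718; A₄A₅ = 31·14·29 = 12586.
Length 3: A₁..A₃: k=1: 0+28458+18·34·31=47430; k=2: 16524+0+18·27·31=31590 → min 31590 | A₂..A₄: k=2: 0+11718+34·27·14=24570; k=3: 28458+0+34·31·14=43214 → min 24570 | A₃..A₅: k=3: 0+12586+27·31·29=36859; k=4: 11718+0+27·14·29=22680 → min 22680.
Length 4: A₁..A₄: k=1: 0+24570+18·34·14=33138; k=2: 16524+11718+18·27·14=35046; k=3: 31590+0+18·31·14=39402 → min 33138 | A₂..A₅: k=2: 0+22680+34·27·29=49302; k=3: 28458+12586+34·31·29=71610; k=4: 24570+0+34·14·29=38374 → min 38374.
Top-level splits: k=1: (A₁..A₁)·(A₂..A₅) → 0+38374+18·34·29 = 56122; k=2: (A₁..A₂)·(A₃..A₅) → 16524+22680+18·27·29 = 53298; k=3: (A₁..A₃)·(A₄..A₅) → 31590+12586+18·31·29 = 60358; k=4: (A₁..A₄)·(A₅..A₅) → 33138+0+18·14·29 = 40446.
Best split is after A₄, i.e. k = 4.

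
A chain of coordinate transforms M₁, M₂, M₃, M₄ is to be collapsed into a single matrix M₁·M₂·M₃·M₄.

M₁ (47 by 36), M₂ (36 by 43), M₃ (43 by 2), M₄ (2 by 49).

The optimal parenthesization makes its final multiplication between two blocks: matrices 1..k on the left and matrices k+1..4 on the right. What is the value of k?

3

Adjacent pairs: M₁M₂ = 47·36·43 = 72756; M₂M₃ = 36·43·2 = 3096; M₃M₄ = 43·2·49 = 4214.
Length 3: M₁..M₃: k=1: 0+3096+47·36·2=6480; k=2: 72756+0+47·43·2=76798 → min 6480 | M₂..M₄: k=2: 0+4214+36·43·49=80066; k=3: 3096+0+36·2·49=6624 → min 6624.
Top-level splits: k=1: (M₁..M₁)·(M₂..M₄) → 0+6624+47·36·49 = 89532; k=2: (M₁..M₂)·(M₃..M₄) → 72756+4214+47·43·49 = 175999; k=3: (M₁..M₃)·(M₄..M₄) → 6480+0+47·2·49 = 11086.
Best split is after M₃, i.e. k = 3.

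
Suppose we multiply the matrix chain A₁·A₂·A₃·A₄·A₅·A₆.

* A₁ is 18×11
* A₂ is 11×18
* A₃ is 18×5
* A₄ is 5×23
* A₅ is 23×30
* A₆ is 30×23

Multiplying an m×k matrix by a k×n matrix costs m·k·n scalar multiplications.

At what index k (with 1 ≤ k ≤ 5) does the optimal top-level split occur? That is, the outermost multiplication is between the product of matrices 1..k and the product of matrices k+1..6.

Adjacent pairs: A₁A₂ = 18·11·18 = 3564; A₂A₃ = 11·18·5 = 990; A₃A₄ = 18·5·23 = 2070; A₄A₅ = 5·23·30 = 3450; A₅A₆ = 23·30·23 = 15870.
Length 3: A₁..A₃: k=1: 0+990+18·11·5=1980; k=2: 3564+0+18·18·5=5184 → min 1980 | A₂..A₄: k=2: 0+2070+11·18·23=6624; k=3: 990+0+11·5·23=2255 → min 2255 | A₃..A₅: k=3: 0+3450+18·5·30=6150; k=4: 2070+0+18·23·30=14490 → min 6150 | A₄..A₆: k=4: 0+15870+5·23·23=18515; k=5: 3450+0+5·30·23=6900 → min 6900.
Length 4: A₁..A₄: k=1: 0+2255+18·11·23=6809; k=2: 3564+2070+18·18·23=13086; k=3: 1980+0+18·5·23=4050 → min 4050 | A₂..A₅: k=2: 0+6150+11·18·30=12090; k=3: 990+3450+11·5·30=6090; k=4: 2255+0+11·23·30=9845 → min 6090 | A₃..A₆: k=3: 0+6900+18·5·23=8970; k=4: 2070+15870+18·23·23=27462; k=5: 6150+0+18·30·23=18570 → min 8970.
Length 5: A₁..A₅: k=1: 0+6090+18·11·30=12030; k=2: 3564+6150+18·18·30=19434; k=3: 1980+3450+18·5·30=8130; k=4: 4050+0+18·23·30=16470 → min 8130 | A₂..A₆: k=2: 0+8970+11·18·23=13524; k=3: 990+6900+11·5·23=9155; k=4: 2255+15870+11·23·23=23944; k=5: 6090+0+11·30·23=13680 → min 9155.
Top-level splits: k=1: (A₁..A₁)·(A₂..A₆) → 0+9155+18·11·23 = 13709; k=2: (A₁..A₂)·(A₃..A₆) → 3564+8970+18·18·23 = 19986; k=3: (A₁..A₃)·(A₄..A₆) → 1980+6900+18·5·23 = 10950; k=4: (A₁..A₄)·(A₅..A₆) → 4050+15870+18·23·23 = 29442; k=5: (A₁..A₅)·(A₆..A₆) → 8130+0+18·30·23 = 20550.
Best split is after A₃, i.e. k = 3.

3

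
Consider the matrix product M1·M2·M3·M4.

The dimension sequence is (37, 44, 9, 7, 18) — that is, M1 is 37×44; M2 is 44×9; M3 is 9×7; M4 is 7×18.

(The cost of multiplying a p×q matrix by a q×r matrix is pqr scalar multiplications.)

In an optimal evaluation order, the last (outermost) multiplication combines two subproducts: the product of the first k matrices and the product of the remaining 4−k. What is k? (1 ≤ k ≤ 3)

Adjacent pairs: M1M2 = 37·44·9 = 14652; M2M3 = 44·9·7 = 2772; M3M4 = 9·7·18 = 1134.
Length 3: M1..M3: k=1: 0+2772+37·44·7=14168; k=2: 14652+0+37·9·7=16983 → min 14168 | M2..M4: k=2: 0+1134+44·9·18=8262; k=3: 2772+0+44·7·18=8316 → min 8262.
Top-level splits: k=1: (M1..M1)·(M2..M4) → 0+8262+37·44·18 = 37566; k=2: (M1..M2)·(M3..M4) → 14652+1134+37·9·18 = 21780; k=3: (M1..M3)·(M4..M4) → 14168+0+37·7·18 = 18830.
Best split is after M3, i.e. k = 3.

3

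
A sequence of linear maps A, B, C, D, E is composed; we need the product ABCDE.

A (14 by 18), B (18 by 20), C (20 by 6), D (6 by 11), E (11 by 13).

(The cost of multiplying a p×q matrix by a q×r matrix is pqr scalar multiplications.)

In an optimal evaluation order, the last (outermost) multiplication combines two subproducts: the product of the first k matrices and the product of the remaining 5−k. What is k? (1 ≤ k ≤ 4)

3

Adjacent pairs: AB = 14·18·20 = 5040; BC = 18·20·6 = 2160; CD = 20·6·11 = 1320; DE = 6·11·13 = 858.
Length 3: A..C: k=1: 0+2160+14·18·6=3672; k=2: 5040+0+14·20·6=6720 → min 3672 | B..D: k=2: 0+1320+18·20·11=5280; k=3: 2160+0+18·6·11=3348 → min 3348 | C..E: k=3: 0+858+20·6·13=2418; k=4: 1320+0+20·11·13=4180 → min 2418.
Length 4: A..D: k=1: 0+3348+14·18·11=6120; k=2: 5040+1320+14·20·11=9440; k=3: 3672+0+14·6·11=4596 → min 4596 | B..E: k=2: 0+2418+18·20·13=7098; k=3: 2160+858+18·6·13=4422; k=4: 3348+0+18·11·13=5922 → min 4422.
Top-level splits: k=1: (A..A)·(B..E) → 0+4422+14·18·13 = 7698; k=2: (A..B)·(C..E) → 5040+2418+14·20·13 = 11098; k=3: (A..C)·(D..E) → 3672+858+14·6·13 = 5622; k=4: (A..D)·(E..E) → 4596+0+14·11·13 = 6598.
Best split is after C, i.e. k = 3.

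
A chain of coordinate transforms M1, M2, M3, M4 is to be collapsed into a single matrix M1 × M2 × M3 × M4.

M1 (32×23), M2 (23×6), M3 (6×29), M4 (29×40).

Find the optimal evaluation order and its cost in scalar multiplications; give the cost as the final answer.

19056

Adjacent pairs: M1M2 = 32·23·6 = 4416; M2M3 = 23·6·29 = 4002; M3M4 = 6·29·40 = 6960.
Length 3: M1..M3: k=1: 0+4002+32·23·29=25346; k=2: 4416+0+32·6·29=9984 → min 9984 | M2..M4: k=2: 0+6960+23·6·40=12480; k=3: 4002+0+23·29·40=30682 → min 12480.
Length 4: M1..M4: k=1: 0+12480+32·23·40=41920; k=2: 4416+6960+32·6·40=19056; k=3: 9984+0+32·29·40=47104 → min 19056.
Optimal parenthesization: ((M1 × M2) × (M3 × M4)) with cost 19056.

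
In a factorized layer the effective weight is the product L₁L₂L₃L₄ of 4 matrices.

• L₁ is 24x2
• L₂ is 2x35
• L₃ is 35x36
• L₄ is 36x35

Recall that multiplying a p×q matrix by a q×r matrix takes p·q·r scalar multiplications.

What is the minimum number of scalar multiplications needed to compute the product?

6720

Adjacent pairs: L₁L₂ = 24·2·35 = 1680; L₂L₃ = 2·35·36 = 2520; L₃L₄ = 35·36·35 = 44100.
Length 3: L₁..L₃: k=1: 0+2520+24·2·36=4248; k=2: 1680+0+24·35·36=31920 → min 4248 | L₂..L₄: k=2: 0+44100+2·35·35=46550; k=3: 2520+0+2·36·35=5040 → min 5040.
Length 4: L₁..L₄: k=1: 0+5040+24·2·35=6720; k=2: 1680+44100+24·35·35=75180; k=3: 4248+0+24·36·35=34488 → min 6720.
Optimal order: (L₁((L₂L₃)L₄)) with cost 6720.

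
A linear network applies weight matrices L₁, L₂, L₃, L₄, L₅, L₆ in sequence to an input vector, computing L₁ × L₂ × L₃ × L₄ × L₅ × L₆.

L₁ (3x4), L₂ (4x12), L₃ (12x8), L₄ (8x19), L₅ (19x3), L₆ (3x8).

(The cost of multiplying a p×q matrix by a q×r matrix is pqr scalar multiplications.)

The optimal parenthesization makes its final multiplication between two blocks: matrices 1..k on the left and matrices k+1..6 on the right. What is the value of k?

5

Adjacent pairs: L₁L₂ = 3·4·12 = 144; L₂L₃ = 4·12·8 = 384; L₃L₄ = 12·8·19 = 1824; L₄L₅ = 8·19·3 = 456; L₅L₆ = 19·3·8 = 456.
Length 3: L₁..L₃: k=1: 0+384+3·4·8=480; k=2: 144+0+3·12·8=432 → min 432 | L₂..L₄: k=2: 0+1824+4·12·19=2736; k=3: 384+0+4·8·19=992 → min 992 | L₃..L₅: k=3: 0+456+12·8·3=744; k=4: 1824+0+12·19·3=2508 → min 744 | L₄..L₆: k=4: 0+456+8·19·8=1672; k=5: 456+0+8·3·8=648 → min 648.
Length 4: L₁..L₄: k=1: 0+992+3·4·19=1220; k=2: 144+1824+3·12·19=2652; k=3: 432+0+3·8·19=888 → min 888 | L₂..L₅: k=2: 0+744+4·12·3=888; k=3: 384+456+4·8·3=936; k=4: 992+0+4·19·3=1220 → min 888 | L₃..L₆: k=3: 0+648+12·8·8=1416; k=4: 1824+456+12·19·8=4104; k=5: 744+0+12·3·8=1032 → min 1032.
Length 5: L₁..L₅: k=1: 0+888+3·4·3=924; k=2: 144+744+3·12·3=996; k=3: 432+456+3·8·3=960; k=4: 888+0+3·19·3=1059 → min 924 | L₂..L₆: k=2: 0+1032+4·12·8=1416; k=3: 384+648+4·8·8=1288; k=4: 992+456+4·19·8=2056; k=5: 888+0+4·3·8=984 → min 984.
Top-level splits: k=1: (L₁..L₁)·(L₂..L₆) → 0+984+3·4·8 = 1080; k=2: (L₁..L₂)·(L₃..L₆) → 144+1032+3·12·8 = 1464; k=3: (L₁..L₃)·(L₄..L₆) → 432+648+3·8·8 = 1272; k=4: (L₁..L₄)·(L₅..L₆) → 888+456+3·19·8 = 1800; k=5: (L₁..L₅)·(L₆..L₆) → 924+0+3·3·8 = 996.
Best split is after L₅, i.e. k = 5.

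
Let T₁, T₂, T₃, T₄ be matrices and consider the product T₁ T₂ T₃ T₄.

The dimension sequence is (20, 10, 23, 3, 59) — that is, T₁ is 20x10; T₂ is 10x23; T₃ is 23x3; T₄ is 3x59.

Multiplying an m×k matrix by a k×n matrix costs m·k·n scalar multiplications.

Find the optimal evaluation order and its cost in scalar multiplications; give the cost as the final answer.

4830

Adjacent pairs: T₁T₂ = 20·10·23 = 4600; T₂T₃ = 10·23·3 = 690; T₃T₄ = 23·3·59 = 4071.
Length 3: T₁..T₃: k=1: 0+690+20·10·3=1290; k=2: 4600+0+20·23·3=5980 → min 1290 | T₂..T₄: k=2: 0+4071+10·23·59=17641; k=3: 690+0+10·3·59=2460 → min 2460.
Length 4: T₁..T₄: k=1: 0+2460+20·10·59=14260; k=2: 4600+4071+20·23·59=35811; k=3: 1290+0+20·3·59=4830 → min 4830.
Optimal parenthesization: ((T₁ (T₂ T₃)) T₄) with cost 4830.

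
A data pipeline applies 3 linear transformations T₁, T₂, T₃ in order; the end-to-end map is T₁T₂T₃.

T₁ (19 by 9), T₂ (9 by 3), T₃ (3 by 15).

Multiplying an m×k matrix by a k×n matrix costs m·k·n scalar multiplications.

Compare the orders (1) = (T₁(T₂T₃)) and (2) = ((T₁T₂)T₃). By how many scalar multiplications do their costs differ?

1602

Order (1) = (T₁(T₂T₃)): (T₂T₃): 9×3 by 3×15 → 9×15, cost 9·3·15 = 405; (T₁(T₂T₃)): 19×9 by 9×15 → 19×15, cost 19·9·15 = 2565; cumulative 2970. Total 2970.
Order (2) = ((T₁T₂)T₃): (T₁T₂): 19×9 by 9×3 → 19×3, cost 19·9·3 = 513; ((T₁T₂)T₃): 19×3 by 3×15 → 19×15, cost 19·3·15 = 855; cumulative 1368. Total 1368.
Difference: |2970 − 1368| = 1602.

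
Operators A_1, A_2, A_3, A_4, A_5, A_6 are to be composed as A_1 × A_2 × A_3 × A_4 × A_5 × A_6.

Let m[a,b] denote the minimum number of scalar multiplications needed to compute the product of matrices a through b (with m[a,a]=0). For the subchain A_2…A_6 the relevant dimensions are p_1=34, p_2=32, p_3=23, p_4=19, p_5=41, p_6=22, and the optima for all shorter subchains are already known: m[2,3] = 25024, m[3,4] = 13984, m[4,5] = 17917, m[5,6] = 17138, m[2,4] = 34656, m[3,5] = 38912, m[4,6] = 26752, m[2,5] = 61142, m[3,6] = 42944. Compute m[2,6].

m[2,6] = min over k∈[2,5] of m[2,k]+m[k+1,6]+p_{1}·p_k·p_{6}.
k=2: 0 + 42944 + 34·32·22 = 66880; k=3: 25024 + 26752 + 34·23·22 = 68980; k=4: 34656 + 17138 + 34·19·22 = 66006; k=5: 61142 + 0 + 34·41·22 = 91810.
Minimum: 66006 at k=4.

66006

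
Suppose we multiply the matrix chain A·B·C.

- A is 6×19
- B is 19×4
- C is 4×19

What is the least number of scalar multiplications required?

Order (A·(B·C)): (B·C): 19×4 by 4×19 → 19×19, cost 19·4·19 = 1444; (A·(B·C)): 6×19 by 19×19 → 6×19, cost 6·19·19 = 2166; cumulative 3610. Total 3610.
Order ((A·B)·C): (A·B): 6×19 by 19×4 → 6×4, cost 6·19·4 = 456; ((A·B)·C): 6×4 by 4×19 → 6×19, cost 6·4·19 = 456; cumulative 912. Total 912.
Minimum: 912.

912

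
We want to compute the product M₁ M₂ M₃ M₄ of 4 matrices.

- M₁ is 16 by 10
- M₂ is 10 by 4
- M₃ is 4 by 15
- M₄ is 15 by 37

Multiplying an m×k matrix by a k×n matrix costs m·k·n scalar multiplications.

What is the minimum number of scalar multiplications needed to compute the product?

Adjacent pairs: M₁M₂ = 16·10·4 = 640; M₂M₃ = 10·4·15 = 600; M₃M₄ = 4·15·37 = 2220.
Length 3: M₁..M₃: k=1: 0+600+16·10·15=3000; k=2: 640+0+16·4·15=1600 → min 1600 | M₂..M₄: k=2: 0+2220+10·4·37=3700; k=3: 600+0+10·15·37=6150 → min 3700.
Length 4: M₁..M₄: k=1: 0+3700+16·10·37=9620; k=2: 640+2220+16·4·37=5228; k=3: 1600+0+16·15·37=10480 → min 5228.
Optimal order: ((M₁ M₂) (M₃ M₄)) with cost 5228.

5228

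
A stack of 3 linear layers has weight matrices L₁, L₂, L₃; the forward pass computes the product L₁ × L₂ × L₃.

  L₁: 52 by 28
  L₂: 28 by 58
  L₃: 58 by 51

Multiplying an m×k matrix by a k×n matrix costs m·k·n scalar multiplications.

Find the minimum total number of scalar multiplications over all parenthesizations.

Order (L₁ × (L₂ × L₃)): (L₂ × L₃): 28×58 by 58×51 → 28×51, cost 28·58·51 = 82824; (L₁ × (L₂ × L₃)): 52×28 by 28×51 → 52×51, cost 52·28·51 = 74256; cumulative 157080. Total 157080.
Order ((L₁ × L₂) × L₃): (L₁ × L₂): 52×28 by 28×58 → 52×58, cost 52·28·58 = 84448; ((L₁ × L₂) × L₃): 52×58 by 58×51 → 52×51, cost 52·58·51 = 153816; cumulative 238264. Total 238264.
Minimum: 157080.

157080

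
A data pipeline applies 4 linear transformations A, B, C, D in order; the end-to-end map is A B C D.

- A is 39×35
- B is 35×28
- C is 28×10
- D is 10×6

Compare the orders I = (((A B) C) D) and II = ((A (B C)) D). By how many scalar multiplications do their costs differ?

25690

Order I = (((A B) C) D): (A B): 39×35 by 35×28 → 39×28, cost 39·35·28 = 38220; ((A B) C): 39×28 by 28×10 → 39×10, cost 39·28·10 = 10920; cumulative 49140; (((A B) C) D): 39×10 by 10×6 → 39×6, cost 39·10·6 = 2340; cumulative 51480. Total 51480.
Order II = ((A (B C)) D): (B C): 35×28 by 28×10 → 35×10, cost 35·28·10 = 9800; (A (B C)): 39×35 by 35×10 → 39×10, cost 39·35·10 = 13650; cumulative 23450; ((A (B C)) D): 39×10 by 10×6 → 39×6, cost 39·10·6 = 2340; cumulative 25790. Total 25790.
Difference: |51480 − 25790| = 25690.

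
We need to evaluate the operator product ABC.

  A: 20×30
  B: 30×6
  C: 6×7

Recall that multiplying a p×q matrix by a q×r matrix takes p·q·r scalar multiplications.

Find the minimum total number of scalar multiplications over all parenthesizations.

Order (A(BC)): (BC): 30×6 by 6×7 → 30×7, cost 30·6·7 = 1260; (A(BC)): 20×30 by 30×7 → 20×7, cost 20·30·7 = 4200; cumulative 5460. Total 5460.
Order ((AB)C): (AB): 20×30 by 30×6 → 20×6, cost 20·30·6 = 3600; ((AB)C): 20×6 by 6×7 → 20×7, cost 20·6·7 = 840; cumulative 4440. Total 4440.
Minimum: 4440.

4440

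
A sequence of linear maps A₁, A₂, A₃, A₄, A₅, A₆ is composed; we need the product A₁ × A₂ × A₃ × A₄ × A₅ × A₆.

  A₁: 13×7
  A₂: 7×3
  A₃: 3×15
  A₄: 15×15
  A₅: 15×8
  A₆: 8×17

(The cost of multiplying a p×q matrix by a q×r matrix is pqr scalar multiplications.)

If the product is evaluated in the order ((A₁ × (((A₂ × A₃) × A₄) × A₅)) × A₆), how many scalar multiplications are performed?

(A₂ × A₃): 7×3 by 3×15 → 7×15, cost 7·3·15 = 315
((A₂ × A₃) × A₄): 7×15 by 15×15 → 7×15, cost 7·15·15 = 1575; cumulative 1890
(((A₂ × A₃) × A₄) × A₅): 7×15 by 15×8 → 7×8, cost 7·15·8 = 840; cumulative 2730
(A₁ × (((A₂ × A₃) × A₄) × A₅)): 13×7 by 7×8 → 13×8, cost 13·7·8 = 728; cumulative 3458
((A₁ × (((A₂ × A₃) × A₄) × A₅)) × A₆): 13×8 by 8×17 → 13×17, cost 13·8·17 = 1768; cumulative 5226
Total: 5226 scalar multiplications.

5226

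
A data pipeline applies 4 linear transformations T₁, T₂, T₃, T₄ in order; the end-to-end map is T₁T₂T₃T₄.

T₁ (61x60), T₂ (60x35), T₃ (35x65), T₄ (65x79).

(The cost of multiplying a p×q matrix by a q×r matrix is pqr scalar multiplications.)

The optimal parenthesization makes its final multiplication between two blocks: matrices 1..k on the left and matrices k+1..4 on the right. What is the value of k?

Adjacent pairs: T₁T₂ = 61·60·35 = 128100; T₂T₃ = 60·35·65 = 136500; T₃T₄ = 35·65·79 = 179725.
Length 3: T₁..T₃: k=1: 0+136500+61·60·65=374400; k=2: 128100+0+61·35·65=266875 → min 266875 | T₂..T₄: k=2: 0+179725+60·35·79=345625; k=3: 136500+0+60·65·79=444600 → min 345625.
Top-level splits: k=1: (T₁..T₁)·(T₂..T₄) → 0+345625+61·60·79 = 634765; k=2: (T₁..T₂)·(T₃..T₄) → 128100+179725+61·35·79 = 476490; k=3: (T₁..T₃)·(T₄..T₄) → 266875+0+61·65·79 = 580110.
Best split is after T₂, i.e. k = 2.

2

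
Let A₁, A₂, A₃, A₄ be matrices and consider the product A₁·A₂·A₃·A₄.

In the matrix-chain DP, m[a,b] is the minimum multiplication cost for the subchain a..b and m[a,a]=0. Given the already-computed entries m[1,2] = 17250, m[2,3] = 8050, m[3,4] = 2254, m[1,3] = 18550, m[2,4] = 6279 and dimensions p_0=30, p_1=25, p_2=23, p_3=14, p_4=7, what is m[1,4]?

11529

m[1,4] = min over k∈[1,3] of m[1,k]+m[k+1,4]+p_{0}·p_k·p_{4}.
k=1: 0 + 6279 + 30·25·7 = 11529; k=2: 17250 + 2254 + 30·23·7 = 24334; k=3: 18550 + 0 + 30·14·7 = 21490.
Minimum: 11529 at k=1.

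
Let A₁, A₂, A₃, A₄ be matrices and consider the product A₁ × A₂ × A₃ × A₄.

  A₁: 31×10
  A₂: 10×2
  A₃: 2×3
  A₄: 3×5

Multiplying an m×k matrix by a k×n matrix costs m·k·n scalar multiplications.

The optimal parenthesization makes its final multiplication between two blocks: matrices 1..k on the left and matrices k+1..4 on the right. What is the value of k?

2

Adjacent pairs: A₁A₂ = 31·10·2 = 620; A₂A₃ = 10·2·3 = 60; A₃A₄ = 2·3·5 = 30.
Length 3: A₁..A₃: k=1: 0+60+31·10·3=990; k=2: 620+0+31·2·3=806 → min 806 | A₂..A₄: k=2: 0+30+10·2·5=130; k=3: 60+0+10·3·5=210 → min 130.
Top-level splits: k=1: (A₁..A₁)·(A₂..A₄) → 0+130+31·10·5 = 1680; k=2: (A₁..A₂)·(A₃..A₄) → 620+30+31·2·5 = 960; k=3: (A₁..A₃)·(A₄..A₄) → 806+0+31·3·5 = 1271.
Best split is after A₂, i.e. k = 2.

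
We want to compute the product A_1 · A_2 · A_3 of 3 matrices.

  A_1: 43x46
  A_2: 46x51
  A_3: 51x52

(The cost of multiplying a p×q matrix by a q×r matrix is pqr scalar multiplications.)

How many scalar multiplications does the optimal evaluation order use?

Order (A_1 · (A_2 · A_3)): (A_2 · A_3): 46×51 by 51×52 → 46×52, cost 46·51·52 = 121992; (A_1 · (A_2 · A_3)): 43×46 by 46×52 → 43×52, cost 43·46·52 = 102856; cumulative 224848. Total 224848.
Order ((A_1 · A_2) · A_3): (A_1 · A_2): 43×46 by 46×51 → 43×51, cost 43·46·51 = 100878; ((A_1 · A_2) · A_3): 43×51 by 51×52 → 43×52, cost 43·51·52 = 114036; cumulative 214914. Total 214914.
Minimum: 214914.

214914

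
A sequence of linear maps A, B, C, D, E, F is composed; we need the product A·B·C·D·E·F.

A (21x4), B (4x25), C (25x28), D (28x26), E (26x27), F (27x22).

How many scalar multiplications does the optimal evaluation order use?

Adjacent pairs: AB = 21·4·25 = 2100; BC = 4·25·28 = 2800; CD = 25·28·26 = 18200; DE = 28·26·27 = 19656; EF = 26·27·22 = 15444.
Length 3: A..C: k=1: 0+2800+21·4·28=5152; k=2: 2100+0+21·25·28=16800 → min 5152 | B..D: k=2: 0+18200+4·25·26=20800; k=3: 2800+0+4·28·26=5712 → min 5712 | C..E: k=3: 0+19656+25·28·27=38556; k=4: 18200+0+25·26·27=35750 → min 35750 | D..F: k=4: 0+15444+28·26·22=31460; k=5: 19656+0+28·27·22=36288 → min 31460.
Length 4: A..D: k=1: 0+5712+21·4·26=7896; k=2: 2100+18200+21·25·26=33950; k=3: 5152+0+21·28·26=20440 → min 7896 | B..E: k=2: 0+35750+4·25·27=38450; k=3: 2800+19656+4·28·27=25480; k=4: 5712+0+4·26·27=8520 → min 8520 | C..F: k=3: 0+31460+25·28·22=46860; k=4: 18200+15444+25·26·22=47944; k=5: 35750+0+25·27·22=50600 → min 46860.
Length 5: A..E: k=1: 0+8520+21·4·27=10788; k=2: 2100+35750+21·25·27=52025; k=3: 5152+19656+21·28·27=40684; k=4: 7896+0+21·26·27=22638 → min 10788 | B..F: k=2: 0+46860+4·25·22=49060; k=3: 2800+31460+4·28·22=36724; k=4: 5712+15444+4·26·22=23444; k=5: 8520+0+4·27·22=10896 → min 10896.
Length 6: A..F: k=1: 0+10896+21·4·22=12744; k=2: 2100+46860+21·25·22=60510; k=3: 5152+31460+21·28·22=49548; k=4: 7896+15444+21·26·22=35352; k=5: 10788+0+21·27·22=23262 → min 12744.
Optimal order: (A·((((B·C)·D)·E)·F)) with cost 12744.

12744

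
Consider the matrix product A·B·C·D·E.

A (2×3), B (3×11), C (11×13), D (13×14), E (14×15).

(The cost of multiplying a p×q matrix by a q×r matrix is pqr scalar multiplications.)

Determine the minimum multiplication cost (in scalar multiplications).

1136

Adjacent pairs: AB = 2·3·11 = 66; BC = 3·11·13 = 429; CD = 11·13·14 = 2002; DE = 13·14·15 = 2730.
Length 3: A..C: k=1: 0+429+2·3·13=507; k=2: 66+0+2·11·13=352 → min 352 | B..D: k=2: 0+2002+3·11·14=2464; k=3: 429+0+3·13·14=975 → min 975 | C..E: k=3: 0+2730+11·13·15=4875; k=4: 2002+0+11·14·15=4312 → min 4312.
Length 4: A..D: k=1: 0+975+2·3·14=1059; k=2: 66+2002+2·11·14=2376; k=3: 352+0+2·13·14=716 → min 716 | B..E: k=2: 0+4312+3·11·15=4807; k=3: 429+2730+3·13·15=3744; k=4: 975+0+3·14·15=1605 → min 1605.
Length 5: A..E: k=1: 0+1605+2·3·15=1695; k=2: 66+4312+2·11·15=4708; k=3: 352+2730+2·13·15=3472; k=4: 716+0+2·14·15=1136 → min 1136.
Optimal order: ((((A·B)·C)·D)·E) with cost 1136.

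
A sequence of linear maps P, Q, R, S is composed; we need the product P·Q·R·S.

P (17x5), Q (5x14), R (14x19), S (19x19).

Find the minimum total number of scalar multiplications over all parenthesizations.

4750

Adjacent pairs: PQ = 17·5·14 = 1190; QR = 5·14·19 = 1330; RS = 14·19·19 = 5054.
Length 3: P..R: k=1: 0+1330+17·5·19=2945; k=2: 1190+0+17·14·19=5712 → min 2945 | Q..S: k=2: 0+5054+5·14·19=6384; k=3: 1330+0+5·19·19=3135 → min 3135.
Length 4: P..S: k=1: 0+3135+17·5·19=4750; k=2: 1190+5054+17·14·19=10766; k=3: 2945+0+17·19·19=9082 → min 4750.
Optimal order: (P·((Q·R)·S)) with cost 4750.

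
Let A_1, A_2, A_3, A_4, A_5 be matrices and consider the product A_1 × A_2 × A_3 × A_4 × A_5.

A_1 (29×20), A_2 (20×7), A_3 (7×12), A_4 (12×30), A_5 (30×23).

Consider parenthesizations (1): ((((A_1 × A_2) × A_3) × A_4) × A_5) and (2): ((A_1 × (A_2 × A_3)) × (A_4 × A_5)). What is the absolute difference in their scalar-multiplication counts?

12022

Order (1) = ((((A_1 × A_2) × A_3) × A_4) × A_5): (A_1 × A_2): 29×20 by 20×7 → 29×7, cost 29·20·7 = 4060; ((A_1 × A_2) × A_3): 29×7 by 7×12 → 29×12, cost 29·7·12 = 2436; cumulative 6496; (((A_1 × A_2) × A_3) × A_4): 29×12 by 12×30 → 29×30, cost 29·12·30 = 10440; cumulative 16936; ((((A_1 × A_2) × A_3) × A_4) × A_5): 29×30 by 30×23 → 29×23, cost 29·30·23 = 20010; cumulative 36946. Total 36946.
Order (2) = ((A_1 × (A_2 × A_3)) × (A_4 × A_5)): (A_2 × A_3): 20×7 by 7×12 → 20×12, cost 20·7·12 = 1680; (A_1 × (A_2 × A_3)): 29×20 by 20×12 → 29×12, cost 29·20·12 = 6960; cumulative 8640; (A_4 × A_5): 12×30 by 30×23 → 12×23, cost 12·30·23 = 8280; ((A_1 × (A_2 × A_3)) × (A_4 × A_5)): 29×12 by 12×23 → 29×23, cost 29·12·23 = 8004; cumulative 24924. Total 24924.
Difference: |36946 − 24924| = 12022.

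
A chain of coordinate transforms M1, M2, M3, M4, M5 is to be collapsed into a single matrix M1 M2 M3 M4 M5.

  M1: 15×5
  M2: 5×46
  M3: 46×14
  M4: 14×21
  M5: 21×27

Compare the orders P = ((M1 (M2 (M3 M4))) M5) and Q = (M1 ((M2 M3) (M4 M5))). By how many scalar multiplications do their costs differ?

Order P = ((M1 (M2 (M3 M4))) M5): (M3 M4): 46×14 by 14×21 → 46×21, cost 46·14·21 = 13524; (M2 (M3 M4)): 5×46 by 46×21 → 5×21, cost 5·46·21 = 4830; cumulative 18354; (M1 (M2 (M3 M4))): 15×5 by 5×21 → 15×21, cost 15·5·21 = 1575; cumulative 19929; ((M1 (M2 (M3 M4))) M5): 15×21 by 21×27 → 15×27, cost 15·21·27 = 8505; cumulative 28434. Total 28434.
Order Q = (M1 ((M2 M3) (M4 M5))): (M2 M3): 5×46 by 46×14 → 5×14, cost 5·46·14 = 3220; (M4 M5): 14×21 by 21×27 → 14×27, cost 14·21·27 = 7938; ((M2 M3) (M4 M5)): 5×14 by 14×27 → 5×27, cost 5·14·27 = 1890; cumulative 13048; (M1 ((M2 M3) (M4 M5))): 15×5 by 5×27 → 15×27, cost 15·5·27 = 2025; cumulative 15073. Total 15073.
Difference: |28434 − 15073| = 13361.

13361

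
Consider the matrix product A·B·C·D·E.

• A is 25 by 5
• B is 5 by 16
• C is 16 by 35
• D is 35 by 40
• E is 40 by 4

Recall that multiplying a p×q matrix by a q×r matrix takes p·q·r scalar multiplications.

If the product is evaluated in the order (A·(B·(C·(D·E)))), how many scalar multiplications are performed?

8660

(D·E): 35×40 by 40×4 → 35×4, cost 35·40·4 = 5600
(C·(D·E)): 16×35 by 35×4 → 16×4, cost 16·35·4 = 2240; cumulative 7840
(B·(C·(D·E))): 5×16 by 16×4 → 5×4, cost 5·16·4 = 320; cumulative 8160
(A·(B·(C·(D·E)))): 25×5 by 5×4 → 25×4, cost 25·5·4 = 500; cumulative 8660
Total: 8660 scalar multiplications.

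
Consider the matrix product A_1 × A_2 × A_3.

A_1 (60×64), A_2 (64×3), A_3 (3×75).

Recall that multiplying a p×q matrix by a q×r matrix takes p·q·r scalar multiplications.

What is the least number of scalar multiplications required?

Order (A_1 × (A_2 × A_3)): (A_2 × A_3): 64×3 by 3×75 → 64×75, cost 64·3·75 = 14400; (A_1 × (A_2 × A_3)): 60×64 by 64×75 → 60×75, cost 60·64·75 = 288000; cumulative 302400. Total 302400.
Order ((A_1 × A_2) × A_3): (A_1 × A_2): 60×64 by 64×3 → 60×3, cost 60·64·3 = 11520; ((A_1 × A_2) × A_3): 60×3 by 3×75 → 60×75, cost 60·3·75 = 13500; cumulative 25020. Total 25020.
Minimum: 25020.

25020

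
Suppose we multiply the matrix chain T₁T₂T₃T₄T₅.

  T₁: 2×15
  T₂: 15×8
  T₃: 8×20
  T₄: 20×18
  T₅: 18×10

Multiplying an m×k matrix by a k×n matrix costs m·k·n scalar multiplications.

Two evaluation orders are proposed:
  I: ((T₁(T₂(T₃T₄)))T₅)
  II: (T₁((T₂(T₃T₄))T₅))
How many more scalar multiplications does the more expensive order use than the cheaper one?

Order I = ((T₁(T₂(T₃T₄)))T₅): (T₃T₄): 8×20 by 20×18 → 8×18, cost 8·20·18 = 2880; (T₂(T₃T₄)): 15×8 by 8×18 → 15×18, cost 15·8·18 = 2160; cumulative 5040; (T₁(T₂(T₃T₄))): 2×15 by 15×18 → 2×18, cost 2·15·18 = 540; cumulative 5580; ((T₁(T₂(T₃T₄)))T₅): 2×18 by 18×10 → 2×10, cost 2·18·10 = 360; cumulative 5940. Total 5940.
Order II = (T₁((T₂(T₃T₄))T₅)): (T₃T₄): 8×20 by 20×18 → 8×18, cost 8·20·18 = 2880; (T₂(T₃T₄)): 15×8 by 8×18 → 15×18, cost 15·8·18 = 2160; cumulative 5040; ((T₂(T₃T₄))T₅): 15×18 by 18×10 → 15×10, cost 15·18·10 = 2700; cumulative 7740; (T₁((T₂(T₃T₄))T₅)): 2×15 by 15×10 → 2×10, cost 2·15·10 = 300; cumulative 8040. Total 8040.
Difference: |5940 − 8040| = 2100.

2100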